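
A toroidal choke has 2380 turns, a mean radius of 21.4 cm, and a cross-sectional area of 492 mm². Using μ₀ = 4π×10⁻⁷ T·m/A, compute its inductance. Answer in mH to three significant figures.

L ≈ 2.60 mH

For a thin toroid, L = μ₀N²A/(2πR).
L = (4π×10⁻⁷)(2380)²(4.920×10^-4) / (2π×0.214 m) = 2.6046×10^-3 H.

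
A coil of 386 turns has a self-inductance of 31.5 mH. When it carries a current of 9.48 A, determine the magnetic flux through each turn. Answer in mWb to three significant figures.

From L = NΦ_B/I, the flux per turn is Φ_B = LI/N.
Φ_B = (3.150×10^-2 H)(9.48 A)/386 = 7.736×10^-4 Wb.

Φ_B ≈ 0.774 mWb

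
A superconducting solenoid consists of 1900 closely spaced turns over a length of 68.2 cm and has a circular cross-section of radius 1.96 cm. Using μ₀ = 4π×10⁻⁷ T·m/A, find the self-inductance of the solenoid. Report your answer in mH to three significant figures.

A = πr² = π(1.960×10^-2 m)² = 1.207×10^-3 m².
For a long solenoid, L = μ₀N²A/ℓ.
L = (4π×10⁻⁷)(1900)²(1.207×10^-3)/(0.682 m) = 8.028×10^-3 H.

L ≈ 8.03 mH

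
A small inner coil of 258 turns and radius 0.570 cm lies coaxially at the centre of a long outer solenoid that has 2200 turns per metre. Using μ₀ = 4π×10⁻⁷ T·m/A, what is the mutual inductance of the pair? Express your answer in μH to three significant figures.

M ≈ 72.8 μH

The outer solenoid produces a uniform field B₁ = μ₀n₁I₁ across the inner coil,
so the flux linkage is N₂Φ = N₂B₁A₂ = μ₀n₁N₂A₂·I₁, giving M = μ₀n₁N₂A₂.
A₂ = πr² = π(5.700×10^-3 m)² = 1.021×10^-4 m².
M = (4π×10⁻⁷)(2200)(258)(1.021×10^-4) = 7.280×10^-5 H.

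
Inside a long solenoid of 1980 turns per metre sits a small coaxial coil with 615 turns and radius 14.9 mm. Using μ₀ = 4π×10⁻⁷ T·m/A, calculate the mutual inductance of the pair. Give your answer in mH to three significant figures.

The outer solenoid produces a uniform field B₁ = μ₀n₁I₁ across the inner coil,
so the flux linkage is N₂Φ = N₂B₁A₂ = μ₀n₁N₂A₂·I₁, giving M = μ₀n₁N₂A₂.
A₂ = πr² = π(1.490×10^-2 m)² = 6.9746×10^-4 m².
M = (4π×10⁻⁷)(1980)(615)(6.9746×10^-4) = 1.067×10^-3 H.

M ≈ 1.07 mH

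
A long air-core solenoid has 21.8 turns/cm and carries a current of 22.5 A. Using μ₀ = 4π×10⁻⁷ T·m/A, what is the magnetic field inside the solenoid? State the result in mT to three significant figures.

B ≈ 61.6 mT

Inside a long solenoid, B = μ₀nI.
B = (4π×10⁻⁷)(2.180×10^3 m⁻¹)(22.5 A) = 6.164×10^-2 T.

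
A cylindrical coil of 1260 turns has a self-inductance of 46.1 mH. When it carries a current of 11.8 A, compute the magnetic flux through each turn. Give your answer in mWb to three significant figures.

From L = NΦ_B/I, the flux per turn is Φ_B = LI/N.
Φ_B = (4.610×10^-2 H)(11.8 A)/1260 = 4.317×10^-4 Wb.

Φ_B ≈ 0.432 mWb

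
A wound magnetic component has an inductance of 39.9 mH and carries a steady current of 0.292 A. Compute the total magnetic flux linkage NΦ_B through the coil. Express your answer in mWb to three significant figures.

NΦ_B ≈ 11.7 mWb

From L = NΦ_B/I, the flux linkage is NΦ_B = LI.
NΦ_B = (3.990×10^-2 H)(0.292 A) = 1.165×10^-2 Wb.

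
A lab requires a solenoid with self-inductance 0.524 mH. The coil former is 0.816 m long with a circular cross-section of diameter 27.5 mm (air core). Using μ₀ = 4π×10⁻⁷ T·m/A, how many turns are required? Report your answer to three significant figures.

N ≈ 757 turns

A = π(d/2)² = π(1.375×10^-2 m)² = 5.940×10^-4 m².
From L = μ₀N²A/ℓ, N = √(Lℓ / (μ₀A)).
N = √[(5.240×10^-4)(0.816) / ((4π×10⁻⁷)×5.940×10^-4)] = √(5.729×10^5) ≈ 756.9.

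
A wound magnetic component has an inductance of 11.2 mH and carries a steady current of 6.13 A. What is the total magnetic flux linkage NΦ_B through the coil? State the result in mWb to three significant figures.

NΦ_B ≈ 68.7 mWb

From L = NΦ_B/I, the flux linkage is NΦ_B = LI.
NΦ_B = (1.120×10^-2 H)(6.13 A) = 6.866×10^-2 Wb.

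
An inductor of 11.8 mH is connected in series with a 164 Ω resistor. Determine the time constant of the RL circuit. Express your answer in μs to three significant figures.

τ ≈ 72.0 μs

τ = L/R = (1.180×10^-2 H)/(164 Ω) = 7.195×10^-5 s.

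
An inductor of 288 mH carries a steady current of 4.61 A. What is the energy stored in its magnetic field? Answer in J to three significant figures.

Stored magnetic energy: U = ½LI².
U = ½(0.288 H)(4.61 A)² = 3.06 J.

U ≈ 3.06 J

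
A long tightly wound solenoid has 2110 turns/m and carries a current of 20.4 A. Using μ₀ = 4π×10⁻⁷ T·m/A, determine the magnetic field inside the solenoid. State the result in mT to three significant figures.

B ≈ 54.1 mT

Inside a long solenoid, B = μ₀nI.
B = (4π×10⁻⁷)(2.110×10^3 m⁻¹)(20.4 A) = 5.409×10^-2 T.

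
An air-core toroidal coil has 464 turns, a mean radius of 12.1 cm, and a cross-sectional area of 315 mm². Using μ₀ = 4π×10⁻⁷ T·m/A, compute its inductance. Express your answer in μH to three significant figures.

For a thin toroid, L = μ₀N²A/(2πR).
L = (4π×10⁻⁷)(464)²(3.150×10^-4) / (2π×0.121 m) = 1.121×10^-4 H.

L ≈ 112 μH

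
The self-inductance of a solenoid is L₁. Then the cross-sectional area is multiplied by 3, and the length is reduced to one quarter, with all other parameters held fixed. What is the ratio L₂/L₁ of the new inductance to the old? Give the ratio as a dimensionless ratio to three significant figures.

L₂/L₁ = 12.0

For a solenoid, L ∝ μᵣN²A/ℓ.
L₂/L₁ = (3) × (0.25)^-1 = 12.0.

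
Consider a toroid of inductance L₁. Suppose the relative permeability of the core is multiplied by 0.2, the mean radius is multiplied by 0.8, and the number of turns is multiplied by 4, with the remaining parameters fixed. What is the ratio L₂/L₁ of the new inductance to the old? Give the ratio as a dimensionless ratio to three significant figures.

L₂/L₁ = 4.00

For a toroid, L ∝ μᵣN²A/R.
L₂/L₁ = (0.2) × (0.8)^-1 × (4)^2 = 4.00.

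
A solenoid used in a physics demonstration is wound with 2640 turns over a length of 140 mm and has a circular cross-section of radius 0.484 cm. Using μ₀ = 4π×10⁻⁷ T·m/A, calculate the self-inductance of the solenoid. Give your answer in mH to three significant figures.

L ≈ 4.60 mH

A = πr² = π(4.840×10^-3 m)² = 7.359×10^-5 m².
For a long solenoid, L = μ₀N²A/ℓ.
L = (4π×10⁻⁷)(2640)²(7.359×10^-5)/(0.14 m) = 4.604×10^-3 H.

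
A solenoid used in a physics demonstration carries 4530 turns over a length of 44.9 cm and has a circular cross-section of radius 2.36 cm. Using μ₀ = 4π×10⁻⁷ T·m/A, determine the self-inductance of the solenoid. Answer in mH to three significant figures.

L ≈ 100 mH

A = πr² = π(2.360×10^-2 m)² = 1.750×10^-3 m².
For a long solenoid, L = μ₀N²A/ℓ.
L = (4π×10⁻⁷)(4530)²(1.750×10^-3)/(0.449 m) = 0.10049 H.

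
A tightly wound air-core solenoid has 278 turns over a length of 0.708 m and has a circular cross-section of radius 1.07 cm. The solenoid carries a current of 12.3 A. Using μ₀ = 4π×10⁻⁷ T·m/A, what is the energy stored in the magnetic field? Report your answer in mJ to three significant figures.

A = πr² = π(1.070×10^-2 m)² = 3.597×10^-4 m².
L = μ₀N²A/ℓ = (4π×10⁻⁷)(278)²(3.597×10^-4)/(0.708) = 4.934×10^-5 H.
U = ½LI² = ½(4.934×10^-5)(12.3)² = 3.732×10^-3 J.

U ≈ 3.73 mJ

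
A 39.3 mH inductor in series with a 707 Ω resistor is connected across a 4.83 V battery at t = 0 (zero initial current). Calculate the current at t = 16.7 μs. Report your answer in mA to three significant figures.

I ≈ 1.77 mA

τ = L/R = 3.930×10^-2/707 = 5.559×10^-5 s; final current I_∞ = ε/R = 4.83/707 = 6.832×10^-3 A.
I(t) = I_∞(1 − e^(−t/τ)) with t/τ = 0.300.
I = (6.832×10^-3)(1 − e^(−0.300)) = 1.773×10^-3 A.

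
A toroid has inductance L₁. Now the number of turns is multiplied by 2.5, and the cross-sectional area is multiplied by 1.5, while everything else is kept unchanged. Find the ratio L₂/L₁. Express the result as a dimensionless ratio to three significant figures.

For a toroid, L ∝ μᵣN²A/R.
L₂/L₁ = (2.5)^2 × (1.5) = 9.38.

L₂/L₁ = 9.38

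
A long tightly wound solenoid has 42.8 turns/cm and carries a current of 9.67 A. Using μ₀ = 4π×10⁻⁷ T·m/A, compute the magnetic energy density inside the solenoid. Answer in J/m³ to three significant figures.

u ≈ 1080 J/m³

B = μ₀nI = (4π×10⁻⁷)(4.280×10^3)(9.67) = 5.201×10^-2 T.
u = B²/(2μ₀) = (5.201×10^-2)²/(2×4π×10⁻⁷) = 1.076×10^3 J/m³.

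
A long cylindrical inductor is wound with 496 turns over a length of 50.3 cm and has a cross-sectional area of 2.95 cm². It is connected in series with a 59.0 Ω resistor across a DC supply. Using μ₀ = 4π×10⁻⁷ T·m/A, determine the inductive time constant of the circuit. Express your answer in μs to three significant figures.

A = 2.95 cm² = 2.950×10^-4 m².
L = μ₀N²A/ℓ = (4π×10⁻⁷)(496)²(2.950×10^-4)/(0.503) = 1.813×10^-4 H.
τ = L/R = (1.813×10^-4)/(59.0) = 3.073×10^-6 s.

τ ≈ 3.07 μs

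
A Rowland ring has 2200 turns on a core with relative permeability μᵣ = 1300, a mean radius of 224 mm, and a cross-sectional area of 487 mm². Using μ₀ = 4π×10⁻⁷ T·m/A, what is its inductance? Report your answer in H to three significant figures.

L ≈ 2.74 H

For a thin toroid, L = μ₀μᵣN²A/(2πR).
L = (4π×10⁻⁷)(1300)(2200)²(4.870×10^-4) / (2π×0.224 m) = 2.736 H.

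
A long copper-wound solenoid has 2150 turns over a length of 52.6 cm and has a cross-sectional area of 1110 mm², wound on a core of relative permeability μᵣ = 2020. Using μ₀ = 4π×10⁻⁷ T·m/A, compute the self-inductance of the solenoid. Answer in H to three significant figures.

A = 1110 mm² = 1.110×10^-3 m².
For a long solenoid, L = μ₀μᵣN²A/ℓ.
L = (4π×10⁻⁷)(2020)(2150)²(1.110×10^-3)/(0.526 m) = 24.76 H.

L ≈ 24.8 H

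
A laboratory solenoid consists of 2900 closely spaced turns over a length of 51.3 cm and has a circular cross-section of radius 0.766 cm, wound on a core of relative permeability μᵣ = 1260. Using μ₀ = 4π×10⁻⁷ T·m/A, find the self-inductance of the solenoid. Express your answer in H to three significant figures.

L ≈ 4.78 H

A = πr² = π(7.660×10^-3 m)² = 1.843×10^-4 m².
For a long solenoid, L = μ₀μᵣN²A/ℓ.
L = (4π×10⁻⁷)(1260)(2900)²(1.843×10^-4)/(0.513 m) = 4.7848 H.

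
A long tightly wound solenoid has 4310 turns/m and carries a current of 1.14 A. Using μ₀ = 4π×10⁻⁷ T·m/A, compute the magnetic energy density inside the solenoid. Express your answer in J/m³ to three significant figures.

u ≈ 15.2 J/m³

B = μ₀nI = (4π×10⁻⁷)(4.310×10^3)(1.14) = 6.174×10^-3 T.
u = B²/(2μ₀) = (6.174×10^-3)²/(2×4π×10⁻⁷) = 15.17 J/m³.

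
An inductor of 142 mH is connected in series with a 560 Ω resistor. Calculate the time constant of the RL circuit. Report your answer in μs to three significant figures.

τ ≈ 254 μs

τ = L/R = (0.142 H)/(560 Ω) = 2.536×10^-4 s.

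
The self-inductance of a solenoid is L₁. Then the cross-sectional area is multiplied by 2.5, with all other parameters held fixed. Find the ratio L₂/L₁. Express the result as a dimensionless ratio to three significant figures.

L₂/L₁ = 2.50

For a solenoid, L ∝ μᵣN²A/ℓ.
L₂/L₁ = (2.5) = 2.50.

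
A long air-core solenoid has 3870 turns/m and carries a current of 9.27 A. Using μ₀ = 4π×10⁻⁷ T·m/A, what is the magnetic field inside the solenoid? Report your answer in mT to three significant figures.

B ≈ 45.1 mT

Inside a long solenoid, B = μ₀nI.
B = (4π×10⁻⁷)(3.870×10^3 m⁻¹)(9.27 A) = 4.508×10^-2 T.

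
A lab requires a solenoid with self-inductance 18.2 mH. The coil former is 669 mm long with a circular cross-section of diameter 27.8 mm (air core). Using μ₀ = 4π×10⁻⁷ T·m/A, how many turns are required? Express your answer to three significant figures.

A = π(d/2)² = π(1.390×10^-2 m)² = 6.070×10^-4 m².
From L = μ₀N²A/ℓ, N = √(Lℓ / (μ₀A)).
N = √[(1.820×10^-2)(0.669) / ((4π×10⁻⁷)×6.070×10^-4)] = √(1.596×10^7) ≈ 3995.3.

N ≈ 4000 turns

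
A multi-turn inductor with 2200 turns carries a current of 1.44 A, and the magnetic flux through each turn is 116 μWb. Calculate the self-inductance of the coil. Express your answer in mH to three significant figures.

L ≈ 177 mH

Self-inductance is defined by L = NΦ_B/I (flux linkage over current).
L = (2200)(1.160×10^-4 Wb)/(1.44 A) = 0.1772 H.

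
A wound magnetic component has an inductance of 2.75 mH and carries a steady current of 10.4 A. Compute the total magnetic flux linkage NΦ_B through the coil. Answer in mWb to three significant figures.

From L = NΦ_B/I, the flux linkage is NΦ_B = LI.
NΦ_B = (2.750×10^-3 H)(10.4 A) = 2.860×10^-2 Wb.

NΦ_B ≈ 28.6 mWb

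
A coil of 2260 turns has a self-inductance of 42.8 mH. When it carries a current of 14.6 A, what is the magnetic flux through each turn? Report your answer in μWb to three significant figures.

From L = NΦ_B/I, the flux per turn is Φ_B = LI/N.
Φ_B = (4.280×10^-2 H)(14.6 A)/2260 = 2.76496×10^-4 Wb.

Φ_B ≈ 276 μWb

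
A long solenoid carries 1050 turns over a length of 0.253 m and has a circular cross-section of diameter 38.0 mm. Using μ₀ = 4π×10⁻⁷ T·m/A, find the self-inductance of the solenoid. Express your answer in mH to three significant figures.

A = π(d/2)² = π(1.900×10^-2 m)² = 1.134×10^-3 m².
For a long solenoid, L = μ₀N²A/ℓ.
L = (4π×10⁻⁷)(1050)²(1.134×10^-3)/(0.253 m) = 6.210×10^-3 H.

L ≈ 6.21 mH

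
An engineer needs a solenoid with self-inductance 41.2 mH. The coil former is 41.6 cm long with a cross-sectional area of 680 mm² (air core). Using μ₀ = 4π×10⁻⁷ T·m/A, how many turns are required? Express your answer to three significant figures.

A = 680 mm² = 6.800×10^-4 m².
From L = μ₀N²A/ℓ, N = √(Lℓ / (μ₀A)).
N = √[(4.120×10^-2)(0.416) / ((4π×10⁻⁷)×6.800×10^-4)] = √(2.006×10^7) ≈ 4478.5.

N ≈ 4480 turns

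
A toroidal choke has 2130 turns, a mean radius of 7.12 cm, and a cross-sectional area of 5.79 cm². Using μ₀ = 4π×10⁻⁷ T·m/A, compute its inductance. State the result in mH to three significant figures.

L ≈ 7.38 mH

For a thin toroid, L = μ₀N²A/(2πR).
L = (4π×10⁻⁷)(2130)²(5.790×10^-4) / (2π×7.120×10^-2 m) = 7.379×10^-3 H.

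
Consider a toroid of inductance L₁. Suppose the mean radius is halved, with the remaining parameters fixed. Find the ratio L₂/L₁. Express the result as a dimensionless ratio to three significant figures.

For a toroid, L ∝ μᵣN²A/R.
L₂/L₁ = (0.5)^-1 = 2.00.

L₂/L₁ = 2.00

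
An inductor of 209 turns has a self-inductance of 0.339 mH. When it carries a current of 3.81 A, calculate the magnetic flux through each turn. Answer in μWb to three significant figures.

Φ_B ≈ 6.18 μWb

From L = NΦ_B/I, the flux per turn is Φ_B = LI/N.
Φ_B = (3.390×10^-4 H)(3.81 A)/209 = 6.180×10^-6 Wb.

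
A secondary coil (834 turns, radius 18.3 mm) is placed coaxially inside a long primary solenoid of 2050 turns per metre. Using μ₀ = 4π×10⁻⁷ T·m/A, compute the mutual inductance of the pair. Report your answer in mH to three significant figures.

The outer solenoid produces a uniform field B₁ = μ₀n₁I₁ across the inner coil,
so the flux linkage is N₂Φ = N₂B₁A₂ = μ₀n₁N₂A₂·I₁, giving M = μ₀n₁N₂A₂.
A₂ = πr² = π(1.830×10^-2 m)² = 1.052×10^-3 m².
M = (4π×10⁻⁷)(2050)(834)(1.052×10^-3) = 2.260×10^-3 H.

M ≈ 2.26 mH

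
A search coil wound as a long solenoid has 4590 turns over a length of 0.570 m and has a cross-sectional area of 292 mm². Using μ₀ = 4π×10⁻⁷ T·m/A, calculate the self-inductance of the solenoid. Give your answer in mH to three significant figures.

A = 292 mm² = 2.920×10^-4 m².
For a long solenoid, L = μ₀N²A/ℓ.
L = (4π×10⁻⁷)(4590)²(2.920×10^-4)/(0.57 m) = 1.356×10^-2 H.

L ≈ 13.6 mH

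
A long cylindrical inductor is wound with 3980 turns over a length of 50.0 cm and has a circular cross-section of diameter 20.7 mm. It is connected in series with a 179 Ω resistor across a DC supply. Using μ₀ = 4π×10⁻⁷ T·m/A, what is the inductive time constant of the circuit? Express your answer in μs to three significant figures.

τ ≈ 74.8 μs

A = π(d/2)² = π(1.035×10^-2 m)² = 3.365×10^-4 m².
L = μ₀N²A/ℓ = (4π×10⁻⁷)(3980)²(3.365×10^-4)/(0.5) = 1.340×10^-2 H.
τ = L/R = (1.340×10^-2)/(179) = 7.4849×10^-5 s.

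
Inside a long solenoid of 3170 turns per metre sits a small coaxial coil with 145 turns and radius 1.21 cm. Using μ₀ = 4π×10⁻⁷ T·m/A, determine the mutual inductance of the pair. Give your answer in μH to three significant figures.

M ≈ 266 μH

The outer solenoid produces a uniform field B₁ = μ₀n₁I₁ across the inner coil,
so the flux linkage is N₂Φ = N₂B₁A₂ = μ₀n₁N₂A₂·I₁, giving M = μ₀n₁N₂A₂.
A₂ = πr² = π(1.210×10^-2 m)² = 4.600×10^-4 m².
M = (4π×10⁻⁷)(3170)(145)(4.600×10^-4) = 2.657×10^-4 H.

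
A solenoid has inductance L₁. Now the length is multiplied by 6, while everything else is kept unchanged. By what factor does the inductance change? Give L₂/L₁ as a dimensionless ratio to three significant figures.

For a solenoid, L ∝ μᵣN²A/ℓ.
L₂/L₁ = (6)^-1 = 0.167.

L₂/L₁ = 0.167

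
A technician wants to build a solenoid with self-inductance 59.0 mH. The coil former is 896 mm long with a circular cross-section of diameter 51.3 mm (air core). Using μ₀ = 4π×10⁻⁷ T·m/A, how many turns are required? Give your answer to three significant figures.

N ≈ 4510 turns

A = π(d/2)² = π(2.565×10^-2 m)² = 2.067×10^-3 m².
From L = μ₀N²A/ℓ, N = √(Lℓ / (μ₀A)).
N = √[(5.900×10^-2)(0.896) / ((4π×10⁻⁷)×2.067×10^-3)] = √(2.035×10^7) ≈ 4511.4.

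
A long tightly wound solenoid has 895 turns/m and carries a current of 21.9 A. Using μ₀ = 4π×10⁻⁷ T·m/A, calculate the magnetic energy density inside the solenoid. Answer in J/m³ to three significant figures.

u ≈ 241 J/m³

B = μ₀nI = (4π×10⁻⁷)(895)(21.9) = 2.463×10^-2 T.
u = B²/(2μ₀) = (2.463×10^-2)²/(2×4π×10⁻⁷) = 241.4 J/m³.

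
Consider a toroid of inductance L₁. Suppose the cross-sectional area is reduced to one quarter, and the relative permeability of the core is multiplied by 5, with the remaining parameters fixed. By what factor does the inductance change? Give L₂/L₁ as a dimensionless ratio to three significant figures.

For a toroid, L ∝ μᵣN²A/R.
L₂/L₁ = (0.25) × (5) = 1.25.

L₂/L₁ = 1.25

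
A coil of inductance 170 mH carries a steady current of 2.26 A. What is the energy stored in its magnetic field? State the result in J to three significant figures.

Stored magnetic energy: U = ½LI².
U = ½(0.17 H)(2.26 A)² = 0.4341 J.

U ≈ 0.434 J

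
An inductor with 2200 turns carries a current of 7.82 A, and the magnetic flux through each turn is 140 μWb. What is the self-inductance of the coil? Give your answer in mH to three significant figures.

Self-inductance is defined by L = NΦ_B/I (flux linkage over current).
L = (2200)(1.400×10^-4 Wb)/(7.82 A) = 3.939×10^-2 H.

L ≈ 39.4 mH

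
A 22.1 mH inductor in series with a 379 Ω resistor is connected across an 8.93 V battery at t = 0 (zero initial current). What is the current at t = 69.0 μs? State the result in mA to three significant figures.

I ≈ 16.3 mA

τ = L/R = 2.210×10^-2/379 = 5.831×10^-5 s; final current I_∞ = ε/R = 8.93/379 = 2.356×10^-2 A.
I(t) = I_∞(1 − e^(−t/τ)) with t/τ = 1.183.
I = (2.356×10^-2)(1 − e^(−1.183)) = 1.6346×10^-2 A.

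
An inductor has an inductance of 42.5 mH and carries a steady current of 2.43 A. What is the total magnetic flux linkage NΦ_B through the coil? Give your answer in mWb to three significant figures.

NΦ_B ≈ 103 mWb

From L = NΦ_B/I, the flux linkage is NΦ_B = LI.
NΦ_B = (4.250×10^-2 H)(2.43 A) = 0.1033 Wb.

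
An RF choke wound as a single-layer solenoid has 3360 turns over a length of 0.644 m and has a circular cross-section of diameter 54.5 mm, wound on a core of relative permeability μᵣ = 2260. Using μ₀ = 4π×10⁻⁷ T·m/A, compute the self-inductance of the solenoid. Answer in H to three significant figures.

L ≈ 116 H

A = π(d/2)² = π(2.725×10^-2 m)² = 2.333×10^-3 m².
For a long solenoid, L = μ₀μᵣN²A/ℓ.
L = (4π×10⁻⁷)(2260)(3360)²(2.333×10^-3)/(0.644 m) = 116.1 H.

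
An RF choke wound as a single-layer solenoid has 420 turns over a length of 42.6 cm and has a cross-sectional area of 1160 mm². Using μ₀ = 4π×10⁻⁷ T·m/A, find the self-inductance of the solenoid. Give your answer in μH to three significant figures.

L ≈ 604 μH

A = 1160 mm² = 1.160×10^-3 m².
For a long solenoid, L = μ₀N²A/ℓ.
L = (4π×10⁻⁷)(420)²(1.160×10^-3)/(0.426 m) = 6.036×10^-4 H.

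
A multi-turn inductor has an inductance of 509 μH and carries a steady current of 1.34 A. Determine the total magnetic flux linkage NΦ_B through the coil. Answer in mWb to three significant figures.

NΦ_B ≈ 0.682 mWb

From L = NΦ_B/I, the flux linkage is NΦ_B = LI.
NΦ_B = (5.090×10^-4 H)(1.34 A) = 6.821×10^-4 Wb.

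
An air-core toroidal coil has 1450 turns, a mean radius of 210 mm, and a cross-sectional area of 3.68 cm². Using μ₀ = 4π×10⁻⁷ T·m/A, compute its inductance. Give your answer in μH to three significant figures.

L ≈ 737 μH

For a thin toroid, L = μ₀N²A/(2πR).
L = (4π×10⁻⁷)(1450)²(3.680×10^-4) / (2π×0.21 m) = 7.369×10^-4 H.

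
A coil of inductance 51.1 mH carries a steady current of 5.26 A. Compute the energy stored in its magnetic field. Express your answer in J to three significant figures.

U ≈ 0.707 J

Stored magnetic energy: U = ½LI².
U = ½(5.110×10^-2 H)(5.26 A)² = 0.7069 J.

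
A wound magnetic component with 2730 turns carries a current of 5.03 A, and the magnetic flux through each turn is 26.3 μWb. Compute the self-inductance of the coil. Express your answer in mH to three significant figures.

L ≈ 14.3 mH

Self-inductance is defined by L = NΦ_B/I (flux linkage over current).
L = (2730)(2.630×10^-5 Wb)/(5.03 A) = 1.427×10^-2 H.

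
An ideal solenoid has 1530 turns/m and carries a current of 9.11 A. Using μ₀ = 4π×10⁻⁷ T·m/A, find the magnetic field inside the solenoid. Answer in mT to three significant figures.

B ≈ 17.5 mT

Inside a long solenoid, B = μ₀nI.
B = (4π×10⁻⁷)(1.530×10^3 m⁻¹)(9.11 A) = 1.752×10^-2 T.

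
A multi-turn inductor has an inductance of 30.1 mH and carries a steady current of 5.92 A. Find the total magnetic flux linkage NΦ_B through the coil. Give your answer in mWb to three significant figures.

From L = NΦ_B/I, the flux linkage is NΦ_B = LI.
NΦ_B = (3.010×10^-2 H)(5.92 A) = 0.1782 Wb.

NΦ_B ≈ 178 mWb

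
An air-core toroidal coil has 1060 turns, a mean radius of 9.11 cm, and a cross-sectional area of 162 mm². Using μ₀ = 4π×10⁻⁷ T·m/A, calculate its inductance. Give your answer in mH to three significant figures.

L ≈ 0.400 mH

For a thin toroid, L = μ₀N²A/(2πR).
L = (4π×10⁻⁷)(1060)²(1.620×10^-4) / (2π×9.110×10^-2 m) = 3.996×10^-4 H.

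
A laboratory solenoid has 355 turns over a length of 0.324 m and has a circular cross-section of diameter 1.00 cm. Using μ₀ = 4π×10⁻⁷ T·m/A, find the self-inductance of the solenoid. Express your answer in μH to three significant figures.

L ≈ 38.4 μH

A = π(d/2)² = π(5.000×10^-3 m)² = 7.854×10^-5 m².
For a long solenoid, L = μ₀N²A/ℓ.
L = (4π×10⁻⁷)(355)²(7.854×10^-5)/(0.324 m) = 3.839×10^-5 H.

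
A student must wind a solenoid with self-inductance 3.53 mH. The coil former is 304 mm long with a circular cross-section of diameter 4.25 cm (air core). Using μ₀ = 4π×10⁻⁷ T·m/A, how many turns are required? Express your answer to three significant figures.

A = π(d/2)² = π(2.125×10^-2 m)² = 1.419×10^-3 m².
From L = μ₀N²A/ℓ, N = √(Lℓ / (μ₀A)).
N = √[(3.530×10^-3)(0.304) / ((4π×10⁻⁷)×1.419×10^-3)] = √(6.020×10^5) ≈ 775.9.

N ≈ 776 turns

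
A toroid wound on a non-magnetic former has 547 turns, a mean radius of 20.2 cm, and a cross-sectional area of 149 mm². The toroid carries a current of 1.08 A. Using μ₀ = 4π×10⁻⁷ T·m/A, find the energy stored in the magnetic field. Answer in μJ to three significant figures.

L = μ₀N²A/(2πR) = (4π×10⁻⁷)(547)²(1.490×10^-4)/(2π×0.202) = 4.414×10^-5 H.
U = ½LI² = ½(4.414×10^-5)(1.08)² = 2.574×10^-5 J.

U ≈ 25.7 μJ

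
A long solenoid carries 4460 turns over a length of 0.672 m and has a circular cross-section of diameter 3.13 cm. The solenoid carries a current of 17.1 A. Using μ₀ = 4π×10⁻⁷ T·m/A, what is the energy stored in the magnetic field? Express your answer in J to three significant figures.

U ≈ 4.18 J

A = π(d/2)² = π(1.565×10^-2 m)² = 7.694×10^-4 m².
L = μ₀N²A/ℓ = (4π×10⁻⁷)(4460)²(7.694×10^-4)/(0.672) = 2.862×10^-2 H.
U = ½LI² = ½(2.862×10^-2)(17.1)² = 4.1846 J.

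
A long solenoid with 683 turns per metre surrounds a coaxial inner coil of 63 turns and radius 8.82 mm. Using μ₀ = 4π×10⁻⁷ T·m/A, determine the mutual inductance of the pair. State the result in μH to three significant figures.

M ≈ 13.2 μH

The outer solenoid produces a uniform field B₁ = μ₀n₁I₁ across the inner coil,
so the flux linkage is N₂Φ = N₂B₁A₂ = μ₀n₁N₂A₂·I₁, giving M = μ₀n₁N₂A₂.
A₂ = πr² = π(8.820×10^-3 m)² = 2.444×10^-4 m².
M = (4π×10⁻⁷)(683)(63)(2.444×10^-4) = 1.321×10^-5 H.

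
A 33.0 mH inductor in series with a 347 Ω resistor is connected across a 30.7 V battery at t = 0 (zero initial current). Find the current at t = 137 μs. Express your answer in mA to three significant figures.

τ = L/R = 3.300×10^-2/347 = 9.510×10^-5 s; final current I_∞ = ε/R = 30.7/347 = 8.847×10^-2 A.
I(t) = I_∞(1 − e^(−t/τ)) with t/τ = 1.441.
I = (8.847×10^-2)(1 − e^(−1.441)) = 6.752×10^-2 A.

I ≈ 67.5 mA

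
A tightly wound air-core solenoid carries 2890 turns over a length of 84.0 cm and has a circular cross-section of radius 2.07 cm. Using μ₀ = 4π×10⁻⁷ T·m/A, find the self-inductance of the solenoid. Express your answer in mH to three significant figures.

A = πr² = π(2.070×10^-2 m)² = 1.346×10^-3 m².
For a long solenoid, L = μ₀N²A/ℓ.
L = (4π×10⁻⁷)(2890)²(1.346×10^-3)/(0.84 m) = 1.682×10^-2 H.

L ≈ 16.8 mH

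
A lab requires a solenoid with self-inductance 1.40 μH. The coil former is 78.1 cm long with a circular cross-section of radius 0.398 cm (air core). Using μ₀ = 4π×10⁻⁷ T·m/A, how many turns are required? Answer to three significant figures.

A = πr² = π(3.980×10^-3 m)² = 4.976×10^-5 m².
From L = μ₀N²A/ℓ, N = √(Lℓ / (μ₀A)).
N = √[(1.400×10^-6)(0.781) / ((4π×10⁻⁷)×4.976×10^-5)] = √(1.748×10^4) ≈ 132.2.

N ≈ 132 turns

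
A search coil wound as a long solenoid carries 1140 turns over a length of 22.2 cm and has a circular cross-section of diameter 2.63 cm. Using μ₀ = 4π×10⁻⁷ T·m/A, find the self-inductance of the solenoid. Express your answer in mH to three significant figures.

L ≈ 4.00 mH

A = π(d/2)² = π(1.315×10^-2 m)² = 5.433×10^-4 m².
For a long solenoid, L = μ₀N²A/ℓ.
L = (4π×10⁻⁷)(1140)²(5.433×10^-4)/(0.222 m) = 3.996×10^-3 H.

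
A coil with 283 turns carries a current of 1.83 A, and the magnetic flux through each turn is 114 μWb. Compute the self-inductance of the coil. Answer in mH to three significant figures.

Self-inductance is defined by L = NΦ_B/I (flux linkage over current).
L = (283)(1.140×10^-4 Wb)/(1.83 A) = 1.763×10^-2 H.

L ≈ 17.6 mH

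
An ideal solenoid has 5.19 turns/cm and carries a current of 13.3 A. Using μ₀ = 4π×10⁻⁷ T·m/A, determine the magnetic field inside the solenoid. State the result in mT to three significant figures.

B ≈ 8.67 mT

Inside a long solenoid, B = μ₀nI.
B = (4π×10⁻⁷)(519 m⁻¹)(13.3 A) = 8.674×10^-3 T.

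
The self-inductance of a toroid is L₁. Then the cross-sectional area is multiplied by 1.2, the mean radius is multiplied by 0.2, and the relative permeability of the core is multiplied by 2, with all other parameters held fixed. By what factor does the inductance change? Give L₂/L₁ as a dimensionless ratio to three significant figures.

L₂/L₁ = 12.0

For a toroid, L ∝ μᵣN²A/R.
L₂/L₁ = (1.2) × (0.2)^-1 × (2) = 12.0.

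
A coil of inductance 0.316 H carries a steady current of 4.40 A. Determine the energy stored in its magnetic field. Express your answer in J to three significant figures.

Stored magnetic energy: U = ½LI².
U = ½(0.316 H)(4.40 A)² = 3.059 J.

U ≈ 3.06 J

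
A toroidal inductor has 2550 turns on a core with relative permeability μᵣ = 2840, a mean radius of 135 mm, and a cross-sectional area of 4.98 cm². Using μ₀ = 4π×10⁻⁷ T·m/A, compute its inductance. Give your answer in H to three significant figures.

L ≈ 13.6 H

For a thin toroid, L = μ₀μᵣN²A/(2πR).
L = (4π×10⁻⁷)(2840)(2550)²(4.980×10^-4) / (2π×0.135 m) = 13.62 H.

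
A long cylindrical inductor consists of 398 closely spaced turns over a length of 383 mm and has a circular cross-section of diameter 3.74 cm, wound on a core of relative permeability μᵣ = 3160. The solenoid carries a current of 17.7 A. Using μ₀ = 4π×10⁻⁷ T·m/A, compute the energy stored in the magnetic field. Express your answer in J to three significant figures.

U ≈ 283 J

A = π(d/2)² = π(1.870×10^-2 m)² = 1.099×10^-3 m².
L = μ₀μᵣN²A/ℓ = (4π×10⁻⁷)(3160)(398)²(1.099×10^-3)/(0.383) = 1.804 H.
U = ½LI² = ½(1.804)(17.7)² = 282.6 J.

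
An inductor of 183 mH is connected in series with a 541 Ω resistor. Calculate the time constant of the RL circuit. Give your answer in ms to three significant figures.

τ ≈ 0.338 ms

τ = L/R = (0.183 H)/(541 Ω) = 3.383×10^-4 s.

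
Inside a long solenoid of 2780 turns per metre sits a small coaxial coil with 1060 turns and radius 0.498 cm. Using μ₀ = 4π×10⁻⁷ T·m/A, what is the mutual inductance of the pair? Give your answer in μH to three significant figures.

The outer solenoid produces a uniform field B₁ = μ₀n₁I₁ across the inner coil,
so the flux linkage is N₂Φ = N₂B₁A₂ = μ₀n₁N₂A₂·I₁, giving M = μ₀n₁N₂A₂.
A₂ = πr² = π(4.980×10^-3 m)² = 7.791×10^-5 m².
M = (4π×10⁻⁷)(2780)(1060)(7.791×10^-5) = 2.885×10^-4 H.

M ≈ 289 μH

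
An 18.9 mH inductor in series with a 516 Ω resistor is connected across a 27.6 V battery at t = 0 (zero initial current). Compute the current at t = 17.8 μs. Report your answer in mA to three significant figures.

τ = L/R = 1.890×10^-2/516 = 3.663×10^-5 s; final current I_∞ = ε/R = 27.6/516 = 5.349×10^-2 A.
I(t) = I_∞(1 − e^(−t/τ)) with t/τ = 0.486.
I = (5.349×10^-2)(1 − e^(−0.486)) = 2.059×10^-2 A.

I ≈ 20.6 mA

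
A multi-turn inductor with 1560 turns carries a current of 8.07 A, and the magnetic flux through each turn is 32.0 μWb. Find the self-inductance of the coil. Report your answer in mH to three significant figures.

Self-inductance is defined by L = NΦ_B/I (flux linkage over current).
L = (1560)(3.200×10^-5 Wb)/(8.07 A) = 6.186×10^-3 H.

L ≈ 6.19 mH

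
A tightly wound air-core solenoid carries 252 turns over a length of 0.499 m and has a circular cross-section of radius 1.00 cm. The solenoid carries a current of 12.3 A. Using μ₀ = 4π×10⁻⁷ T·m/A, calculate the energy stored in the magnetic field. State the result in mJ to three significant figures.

A = πr² = π(1.000×10^-2 m)² = 3.142×10^-4 m².
L = μ₀N²A/ℓ = (4π×10⁻⁷)(252)²(3.142×10^-4)/(0.499) = 5.024×10^-5 H.
U = ½LI² = ½(5.024×10^-5)(12.3)² = 3.800×10^-3 J.

U ≈ 3.80 mJ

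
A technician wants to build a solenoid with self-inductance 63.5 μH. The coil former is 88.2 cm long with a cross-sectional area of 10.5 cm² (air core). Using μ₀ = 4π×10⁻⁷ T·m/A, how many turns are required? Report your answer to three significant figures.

A = 10.5 cm² = 1.050×10^-3 m².
From L = μ₀N²A/ℓ, N = √(Lℓ / (μ₀A)).
N = √[(6.350×10^-5)(0.882) / ((4π×10⁻⁷)×1.050×10^-3)] = √(4.2447×10^4) ≈ 206.0.

N ≈ 206 turns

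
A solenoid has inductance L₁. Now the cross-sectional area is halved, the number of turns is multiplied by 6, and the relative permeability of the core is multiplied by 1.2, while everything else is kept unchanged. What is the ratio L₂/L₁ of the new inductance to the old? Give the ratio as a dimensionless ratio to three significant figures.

For a solenoid, L ∝ μᵣN²A/ℓ.
L₂/L₁ = (0.5) × (6)^2 × (1.2) = 21.6.

L₂/L₁ = 21.6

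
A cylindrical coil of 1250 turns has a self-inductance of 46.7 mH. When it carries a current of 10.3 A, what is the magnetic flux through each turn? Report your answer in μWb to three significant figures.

From L = NΦ_B/I, the flux per turn is Φ_B = LI/N.
Φ_B = (4.670×10^-2 H)(10.3 A)/1250 = 3.848×10^-4 Wb.

Φ_B ≈ 385 μWb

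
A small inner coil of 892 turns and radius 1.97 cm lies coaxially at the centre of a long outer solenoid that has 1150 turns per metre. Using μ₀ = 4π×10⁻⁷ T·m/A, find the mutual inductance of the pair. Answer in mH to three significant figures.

M ≈ 1.57 mH

The outer solenoid produces a uniform field B₁ = μ₀n₁I₁ across the inner coil,
so the flux linkage is N₂Φ = N₂B₁A₂ = μ₀n₁N₂A₂·I₁, giving M = μ₀n₁N₂A₂.
A₂ = πr² = π(1.970×10^-2 m)² = 1.219×10^-3 m².
M = (4π×10⁻⁷)(1150)(892)(1.219×10^-3) = 1.572×10^-3 H.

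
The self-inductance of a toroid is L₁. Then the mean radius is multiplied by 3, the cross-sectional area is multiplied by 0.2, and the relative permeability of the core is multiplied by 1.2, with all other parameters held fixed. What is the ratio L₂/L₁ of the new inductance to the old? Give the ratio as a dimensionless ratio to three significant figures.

For a toroid, L ∝ μᵣN²A/R.
L₂/L₁ = (3)^-1 × (0.2) × (1.2) = 0.0800.

L₂/L₁ = 0.0800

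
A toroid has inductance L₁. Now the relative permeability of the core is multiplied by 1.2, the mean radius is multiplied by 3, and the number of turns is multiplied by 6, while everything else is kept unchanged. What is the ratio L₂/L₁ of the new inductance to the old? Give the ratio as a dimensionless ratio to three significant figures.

L₂/L₁ = 14.4

For a toroid, L ∝ μᵣN²A/R.
L₂/L₁ = (1.2) × (3)^-1 × (6)^2 = 14.4.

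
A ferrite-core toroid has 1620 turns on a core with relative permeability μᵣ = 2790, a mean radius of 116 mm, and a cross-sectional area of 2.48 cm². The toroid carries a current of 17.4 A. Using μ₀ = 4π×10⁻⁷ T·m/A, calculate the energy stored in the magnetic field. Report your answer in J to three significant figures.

L = μ₀μᵣN²A/(2πR) = (4π×10⁻⁷)(2790)(1620)²(2.480×10^-4)/(2π×0.116) = 3.131 H.
U = ½LI² = ½(3.131)(17.4)² = 473.9 J.

U ≈ 474 J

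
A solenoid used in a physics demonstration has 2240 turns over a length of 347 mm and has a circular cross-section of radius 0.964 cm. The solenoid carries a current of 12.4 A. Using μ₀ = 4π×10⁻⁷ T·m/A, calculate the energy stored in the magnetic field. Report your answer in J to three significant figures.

A = πr² = π(9.640×10^-3 m)² = 2.919×10^-4 m².
L = μ₀N²A/ℓ = (4π×10⁻⁷)(2240)²(2.919×10^-4)/(0.347) = 5.3049×10^-3 H.
U = ½LI² = ½(5.3049×10^-3)(12.4)² = 0.4078 J.

U ≈ 0.408 J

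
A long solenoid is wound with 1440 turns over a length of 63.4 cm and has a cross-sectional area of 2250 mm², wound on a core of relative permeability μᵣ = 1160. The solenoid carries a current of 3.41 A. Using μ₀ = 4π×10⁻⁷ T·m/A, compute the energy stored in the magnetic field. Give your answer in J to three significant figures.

U ≈ 62.4 J

A = 2250 mm² = 2.250×10^-3 m².
L = μ₀μᵣN²A/ℓ = (4π×10⁻⁷)(1160)(1440)²(2.250×10^-3)/(0.634) = 10.73 H.
U = ½LI² = ½(10.73)(3.41)² = 62.37 J.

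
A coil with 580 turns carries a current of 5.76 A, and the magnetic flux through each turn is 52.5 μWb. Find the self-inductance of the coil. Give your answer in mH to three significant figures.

Self-inductance is defined by L = NΦ_B/I (flux linkage over current).
L = (580)(5.250×10^-5 Wb)/(5.76 A) = 5.286×10^-3 H.

L ≈ 5.29 mH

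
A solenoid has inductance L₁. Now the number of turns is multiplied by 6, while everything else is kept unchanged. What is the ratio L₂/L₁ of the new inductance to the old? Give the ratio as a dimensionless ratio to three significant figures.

L₂/L₁ = 36.0

For a solenoid, L ∝ μᵣN²A/ℓ.
L₂/L₁ = (6)^2 = 36.0.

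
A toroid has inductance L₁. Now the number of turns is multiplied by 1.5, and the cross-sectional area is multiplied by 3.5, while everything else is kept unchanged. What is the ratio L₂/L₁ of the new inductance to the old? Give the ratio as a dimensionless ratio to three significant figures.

L₂/L₁ = 7.88

For a toroid, L ∝ μᵣN²A/R.
L₂/L₁ = (1.5)^2 × (3.5) = 7.88.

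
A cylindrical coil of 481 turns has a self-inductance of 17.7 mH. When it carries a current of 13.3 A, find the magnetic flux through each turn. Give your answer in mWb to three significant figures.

Φ_B ≈ 0.489 mWb

From L = NΦ_B/I, the flux per turn is Φ_B = LI/N.
Φ_B = (1.770×10^-2 H)(13.3 A)/481 = 4.894×10^-4 Wb.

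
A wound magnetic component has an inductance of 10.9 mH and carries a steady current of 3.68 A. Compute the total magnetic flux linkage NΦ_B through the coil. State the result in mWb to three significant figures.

From L = NΦ_B/I, the flux linkage is NΦ_B = LI.
NΦ_B = (1.090×10^-2 H)(3.68 A) = 4.011×10^-2 Wb.

NΦ_B ≈ 40.1 mWb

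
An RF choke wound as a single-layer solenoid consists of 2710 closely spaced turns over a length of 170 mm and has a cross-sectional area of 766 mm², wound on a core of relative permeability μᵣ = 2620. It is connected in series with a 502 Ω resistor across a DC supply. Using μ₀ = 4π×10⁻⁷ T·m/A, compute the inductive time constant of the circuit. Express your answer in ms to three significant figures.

A = 766 mm² = 7.660×10^-4 m².
L = μ₀μᵣN²A/ℓ = (4π×10⁻⁷)(2620)(2710)²(7.660×10^-4)/(0.17) = 109 H.
τ = L/R = (109)/(502) = 0.217 s.

τ ≈ 217 ms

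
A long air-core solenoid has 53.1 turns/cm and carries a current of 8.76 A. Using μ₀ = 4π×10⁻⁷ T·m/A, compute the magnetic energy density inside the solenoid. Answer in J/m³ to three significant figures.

u ≈ 1360 J/m³

B = μ₀nI = (4π×10⁻⁷)(5.310×10^3)(8.76) = 5.845×10^-2 T.
u = B²/(2μ₀) = (5.845×10^-2)²/(2×4π×10⁻⁷) = 1.359×10^3 J/m³.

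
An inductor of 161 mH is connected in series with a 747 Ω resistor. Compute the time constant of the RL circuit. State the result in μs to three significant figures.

τ ≈ 216 μs

τ = L/R = (0.161 H)/(747 Ω) = 2.155×10^-4 s.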